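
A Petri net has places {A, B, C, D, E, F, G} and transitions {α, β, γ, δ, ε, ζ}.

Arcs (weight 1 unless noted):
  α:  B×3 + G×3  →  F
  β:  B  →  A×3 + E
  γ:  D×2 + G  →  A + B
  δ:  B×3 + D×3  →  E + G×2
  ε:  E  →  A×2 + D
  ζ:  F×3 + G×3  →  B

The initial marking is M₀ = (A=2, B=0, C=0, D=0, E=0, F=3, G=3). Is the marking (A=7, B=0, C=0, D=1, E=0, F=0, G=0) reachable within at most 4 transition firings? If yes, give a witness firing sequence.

YES — reachable via ⟨ζ, β, ε⟩ (3 firings)

step 1: fire ζ:  (A=2, B=0, C=0, D=0, E=0, F=3, G=3) → (A=2, B=1, C=0, D=0, E=0, F=0, G=0)
step 2: fire β:  (A=2, B=1, C=0, D=0, E=0, F=0, G=0) → (A=5, B=0, C=0, D=0, E=1, F=0, G=0)
step 3: fire ε:  (A=5, B=0, C=0, D=0, E=1, F=0, G=0) → (A=7, B=0, C=0, D=1, E=0, F=0, G=0)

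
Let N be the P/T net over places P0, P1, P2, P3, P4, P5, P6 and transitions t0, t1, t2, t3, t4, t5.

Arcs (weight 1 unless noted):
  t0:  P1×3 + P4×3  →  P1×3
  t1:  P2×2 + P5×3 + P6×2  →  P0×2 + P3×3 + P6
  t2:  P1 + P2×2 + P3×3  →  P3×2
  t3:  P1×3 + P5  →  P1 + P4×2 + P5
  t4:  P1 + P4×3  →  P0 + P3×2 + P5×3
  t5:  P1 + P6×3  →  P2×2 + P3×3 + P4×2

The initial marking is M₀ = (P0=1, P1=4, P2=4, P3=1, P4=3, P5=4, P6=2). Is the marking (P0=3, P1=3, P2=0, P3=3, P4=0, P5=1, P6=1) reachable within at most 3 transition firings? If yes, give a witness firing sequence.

YES — reachable via ⟨t0, t1, t2⟩ (3 firings)

step 1: fire t0:  (P0=1, P1=4, P2=4, P3=1, P4=3, P5=4, P6=2) → (P0=1, P1=4, P2=4, P3=1, P4=0, P5=4, P6=2)
step 2: fire t1:  (P0=1, P1=4, P2=4, P3=1, P4=0, P5=4, P6=2) → (P0=3, P1=4, P2=2, P3=4, P4=0, P5=1, P6=1)
step 3: fire t2:  (P0=3, P1=4, P2=2, P3=4, P4=0, P5=1, P6=1) → (P0=3, P1=3, P2=0, P3=3, P4=0, P5=1, P6=1)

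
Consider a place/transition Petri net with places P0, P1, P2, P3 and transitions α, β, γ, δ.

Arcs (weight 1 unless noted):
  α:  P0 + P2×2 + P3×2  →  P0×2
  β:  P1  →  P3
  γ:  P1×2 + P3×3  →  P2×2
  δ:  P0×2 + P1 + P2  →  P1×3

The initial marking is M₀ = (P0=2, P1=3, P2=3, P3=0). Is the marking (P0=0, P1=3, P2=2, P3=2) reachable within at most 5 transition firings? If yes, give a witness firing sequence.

step 1: fire β:  (P0=2, P1=3, P2=3, P3=0) → (P0=2, P1=2, P2=3, P3=1)
step 2: fire β:  (P0=2, P1=2, P2=3, P3=1) → (P0=2, P1=1, P2=3, P3=2)
step 3: fire δ:  (P0=2, P1=1, P2=3, P3=2) → (P0=0, P1=3, P2=2, P3=2)

YES — reachable via ⟨β, β, δ⟩ (3 firings)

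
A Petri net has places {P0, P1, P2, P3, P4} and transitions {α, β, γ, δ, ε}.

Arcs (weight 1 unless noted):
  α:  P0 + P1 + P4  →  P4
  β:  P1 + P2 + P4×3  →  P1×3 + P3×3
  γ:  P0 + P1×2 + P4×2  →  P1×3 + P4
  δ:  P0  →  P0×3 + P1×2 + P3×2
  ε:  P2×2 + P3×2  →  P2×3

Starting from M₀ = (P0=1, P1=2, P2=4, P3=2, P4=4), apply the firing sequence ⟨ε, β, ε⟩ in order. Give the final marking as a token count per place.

(P0=1, P1=4, P2=5, P3=1, P4=1)

step 1: fire ε:  (P0=1, P1=2, P2=4, P3=2, P4=4) → (P0=1, P1=2, P2=5, P3=0, P4=4)
step 2: fire β:  (P0=1, P1=2, P2=5, P3=0, P4=4) → (P0=1, P1=4, P2=4, P3=3, P4=1)
step 3: fire ε:  (P0=1, P1=4, P2=4, P3=3, P4=1) → (P0=1, P1=4, P2=5, P3=1, P4=1)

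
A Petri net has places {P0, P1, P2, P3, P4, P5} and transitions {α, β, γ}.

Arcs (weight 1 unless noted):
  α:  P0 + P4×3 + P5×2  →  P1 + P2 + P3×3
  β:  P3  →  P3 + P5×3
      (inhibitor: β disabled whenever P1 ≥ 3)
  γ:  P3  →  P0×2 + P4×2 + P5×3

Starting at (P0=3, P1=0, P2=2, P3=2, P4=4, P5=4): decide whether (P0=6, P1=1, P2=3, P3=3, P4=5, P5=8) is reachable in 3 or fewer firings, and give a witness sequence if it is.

YES — reachable via ⟨α, γ, γ⟩ (3 firings)

step 1: fire α:  (P0=3, P1=0, P2=2, P3=2, P4=4, P5=4) → (P0=2, P1=1, P2=3, P3=5, P4=1, P5=2)
step 2: fire γ:  (P0=2, P1=1, P2=3, P3=5, P4=1, P5=2) → (P0=4, P1=1, P2=3, P3=4, P4=3, P5=5)
step 3: fire γ:  (P0=4, P1=1, P2=3, P3=4, P4=3, P5=5) → (P0=6, P1=1, P2=3, P3=3, P4=5, P5=8)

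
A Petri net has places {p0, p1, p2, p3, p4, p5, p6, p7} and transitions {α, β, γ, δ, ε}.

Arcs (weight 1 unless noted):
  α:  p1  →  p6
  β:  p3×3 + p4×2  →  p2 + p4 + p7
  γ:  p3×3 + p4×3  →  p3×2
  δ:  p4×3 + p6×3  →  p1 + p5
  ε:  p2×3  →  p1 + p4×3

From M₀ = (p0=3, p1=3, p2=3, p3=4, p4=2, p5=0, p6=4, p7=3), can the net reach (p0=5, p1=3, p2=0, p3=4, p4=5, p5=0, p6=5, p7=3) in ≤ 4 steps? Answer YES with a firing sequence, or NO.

depth 0: 1 marking
depth 1: 4 markings reached so far
depth 2: 10 markings reached so far
depth 3: 18 markings reached so far
depth 4: 25 markings reached so far
target is not among the 25 markings reachable within 4 steps

NO — not reachable within 4 firings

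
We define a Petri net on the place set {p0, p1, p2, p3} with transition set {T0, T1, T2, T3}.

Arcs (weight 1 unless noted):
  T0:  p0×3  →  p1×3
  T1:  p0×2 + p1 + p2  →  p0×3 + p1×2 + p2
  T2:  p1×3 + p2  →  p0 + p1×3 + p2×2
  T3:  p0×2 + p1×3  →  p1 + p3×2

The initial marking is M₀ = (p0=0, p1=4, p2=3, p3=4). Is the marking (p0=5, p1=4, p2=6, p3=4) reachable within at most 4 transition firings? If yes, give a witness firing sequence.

depth 0: 1 marking
depth 1: 2 markings reached so far
depth 2: 3 markings reached so far
depth 3: 6 markings reached so far
depth 4: 13 markings reached so far
target is not among the 13 markings reachable within 4 steps

NO — not reachable within 4 firings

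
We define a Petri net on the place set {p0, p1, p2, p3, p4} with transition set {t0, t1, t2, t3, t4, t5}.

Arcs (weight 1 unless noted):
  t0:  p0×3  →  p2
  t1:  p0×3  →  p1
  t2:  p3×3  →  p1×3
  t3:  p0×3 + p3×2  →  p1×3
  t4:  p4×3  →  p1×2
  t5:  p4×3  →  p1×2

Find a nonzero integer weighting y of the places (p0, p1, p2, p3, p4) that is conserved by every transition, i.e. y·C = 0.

Incidence matrix C (rows=places, cols=transitions):
       t0   t1   t2   t3   t4   t5
   p0  -3   -3    0   -3    0    0
   p1   0    1    3    3    2    2
   p2   1    0    0    0    0    0
   p3   0    0   -3   -2    0    0
   p4   0    0    0    0   -3   -3

Candidate y = [1, 3, 3, 3, 2]; check y·C column-wise:
  col t0: 1·-3 + 3·0 + 3·1 + 3·0 + 2·0 = 0
  col t1: 1·-3 + 3·1 + 3·0 + 3·0 + 2·0 = 0
  col t2: 1·0 + 3·3 + 3·0 + 3·-3 + 2·0 = 0
  col t3: 1·-3 + 3·3 + 3·0 + 3·-2 + 2·0 = 0
  col t4: 1·0 + 3·2 + 3·0 + 3·0 + 2·-3 = 0
  col t5: 1·0 + 3·2 + 3·0 + 3·0 + 2·-3 = 0

y = (p0:1, p1:3, p2:3, p3:3, p4:2)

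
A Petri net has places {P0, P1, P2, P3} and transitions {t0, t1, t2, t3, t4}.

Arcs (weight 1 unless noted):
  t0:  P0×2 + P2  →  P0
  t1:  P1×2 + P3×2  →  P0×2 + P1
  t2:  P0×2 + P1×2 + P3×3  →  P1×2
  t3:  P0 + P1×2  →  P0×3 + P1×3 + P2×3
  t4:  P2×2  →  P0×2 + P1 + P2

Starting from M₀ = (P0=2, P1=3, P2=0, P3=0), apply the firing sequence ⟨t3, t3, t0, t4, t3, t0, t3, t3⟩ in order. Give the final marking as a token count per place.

(P0=12, P1=9, P2=12, P3=0)

step 1: fire t3:  (P0=2, P1=3, P2=0, P3=0) → (P0=4, P1=4, P2=3, P3=0)
step 2: fire t3:  (P0=4, P1=4, P2=3, P3=0) → (P0=6, P1=5, P2=6, P3=0)
step 3: fire t0:  (P0=6, P1=5, P2=6, P3=0) → (P0=5, P1=5, P2=5, P3=0)
step 4: fire t4:  (P0=5, P1=5, P2=5, P3=0) → (P0=7, P1=6, P2=4, P3=0)
step 5: fire t3:  (P0=7, P1=6, P2=4, P3=0) → (P0=9, P1=7, P2=7, P3=0)
step 6: fire t0:  (P0=9, P1=7, P2=7, P3=0) → (P0=8, P1=7, P2=6, P3=0)
step 7: fire t3:  (P0=8, P1=7, P2=6, P3=0) → (P0=10, P1=8, P2=9, P3=0)
step 8: fire t3:  (P0=10, P1=8, P2=9, P3=0) → (P0=12, P1=9, P2=12, P3=0)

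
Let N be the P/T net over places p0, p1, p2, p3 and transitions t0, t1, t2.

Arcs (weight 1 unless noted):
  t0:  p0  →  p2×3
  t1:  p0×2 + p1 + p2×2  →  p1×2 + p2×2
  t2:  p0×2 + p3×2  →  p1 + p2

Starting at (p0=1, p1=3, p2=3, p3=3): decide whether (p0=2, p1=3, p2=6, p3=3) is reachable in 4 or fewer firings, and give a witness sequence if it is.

NO — not reachable within 4 firings

depth 0: 1 marking
depth 1: 2 markings reached so far
depth 2: 2 markings reached so far
(frontier empty at depth 2; search complete)
target is not among the 2 markings reachable within 4 steps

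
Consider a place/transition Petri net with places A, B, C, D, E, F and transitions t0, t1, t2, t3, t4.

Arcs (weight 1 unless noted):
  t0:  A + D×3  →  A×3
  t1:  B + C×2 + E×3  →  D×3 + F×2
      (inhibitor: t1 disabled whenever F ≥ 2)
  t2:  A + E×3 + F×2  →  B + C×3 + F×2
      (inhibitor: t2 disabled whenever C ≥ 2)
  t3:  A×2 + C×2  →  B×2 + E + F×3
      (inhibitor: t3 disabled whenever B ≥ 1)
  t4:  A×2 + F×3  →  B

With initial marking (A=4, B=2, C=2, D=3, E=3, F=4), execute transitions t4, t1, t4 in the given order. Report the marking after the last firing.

step 1: fire t4:  (A=4, B=2, C=2, D=3, E=3, F=4) → (A=2, B=3, C=2, D=3, E=3, F=1)
step 2: fire t1:  (A=2, B=3, C=2, D=3, E=3, F=1) → (A=2, B=2, C=0, D=6, E=0, F=3)
step 3: fire t4:  (A=2, B=2, C=0, D=6, E=0, F=3) → (A=0, B=3, C=0, D=6, E=0, F=0)

(A=0, B=3, C=0, D=6, E=0, F=0)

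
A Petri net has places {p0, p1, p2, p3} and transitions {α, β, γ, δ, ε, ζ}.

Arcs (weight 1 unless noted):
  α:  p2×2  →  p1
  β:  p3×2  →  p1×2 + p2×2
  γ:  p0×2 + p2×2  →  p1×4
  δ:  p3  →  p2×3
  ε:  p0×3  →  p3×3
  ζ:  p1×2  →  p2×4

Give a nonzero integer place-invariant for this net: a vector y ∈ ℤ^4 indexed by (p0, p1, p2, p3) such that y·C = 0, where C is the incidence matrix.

Incidence matrix C (rows=places, cols=transitions):
        α    β    γ    δ    ε    ζ
   p0   0    0   -2    0   -3    0
   p1   1    2    4    0    0   -2
   p2  -2    2   -2    3    0    4
   p3   0   -2    0   -1    3    0

Candidate y = [3, 2, 1, 3]; check y·C column-wise:
  col α: 3·0 + 2·1 + 1·-2 + 3·0 = 0
  col β: 3·0 + 2·2 + 1·2 + 3·-2 = 0
  col γ: 3·-2 + 2·4 + 1·-2 + 3·0 = 0
  col δ: 3·0 + 2·0 + 1·3 + 3·-1 = 0
  col ε: 3·-3 + 2·0 + 1·0 + 3·3 = 0
  col ζ: 3·0 + 2·-2 + 1·4 + 3·0 = 0

y = (p0:3, p1:2, p2:1, p3:3)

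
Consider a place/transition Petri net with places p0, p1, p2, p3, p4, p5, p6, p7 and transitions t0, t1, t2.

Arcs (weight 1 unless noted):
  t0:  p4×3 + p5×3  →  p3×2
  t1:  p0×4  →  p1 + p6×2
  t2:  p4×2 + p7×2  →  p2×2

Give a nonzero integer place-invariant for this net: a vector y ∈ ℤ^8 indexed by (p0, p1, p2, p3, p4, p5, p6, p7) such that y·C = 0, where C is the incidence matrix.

y = (p0:1, p1:4, p2:0, p3:0, p4:0, p5:0, p6:0, p7:0)

Incidence matrix C (rows=places, cols=transitions):
       t0   t1   t2
   p0   0   -4    0
   p1   0    1    0
   p2   0    0    2
   p3   2    0    0
   p4  -3    0   -2
   p5  -3    0    0
   p6   0    2    0
   p7   0    0   -2

Candidate y = [1, 4, 0, 0, 0, 0, 0, 0]; check y·C column-wise:
  col t0: 1·0 + 4·0 + 0·2 + 0·-3 + 0·-3 = 0
  col t1: 1·-4 + 4·1 + 0·2 = 0
  col t2: 1·0 + 4·0 + 0·2 + 0·-2 + 0·-2 = 0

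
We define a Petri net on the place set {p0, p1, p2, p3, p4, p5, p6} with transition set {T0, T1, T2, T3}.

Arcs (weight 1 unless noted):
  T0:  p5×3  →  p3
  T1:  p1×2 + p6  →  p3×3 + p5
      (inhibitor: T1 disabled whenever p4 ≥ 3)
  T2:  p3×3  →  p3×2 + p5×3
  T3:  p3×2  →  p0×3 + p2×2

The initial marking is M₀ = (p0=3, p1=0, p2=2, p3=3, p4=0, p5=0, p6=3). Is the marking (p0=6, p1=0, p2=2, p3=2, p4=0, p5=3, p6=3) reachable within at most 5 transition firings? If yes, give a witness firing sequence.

depth 0: 1 marking
depth 1: 3 markings reached so far
depth 2: 4 markings reached so far
depth 3: 4 markings reached so far
(frontier empty at depth 3; search complete)
target is not among the 4 markings reachable within 5 steps

NO — not reachable within 5 firings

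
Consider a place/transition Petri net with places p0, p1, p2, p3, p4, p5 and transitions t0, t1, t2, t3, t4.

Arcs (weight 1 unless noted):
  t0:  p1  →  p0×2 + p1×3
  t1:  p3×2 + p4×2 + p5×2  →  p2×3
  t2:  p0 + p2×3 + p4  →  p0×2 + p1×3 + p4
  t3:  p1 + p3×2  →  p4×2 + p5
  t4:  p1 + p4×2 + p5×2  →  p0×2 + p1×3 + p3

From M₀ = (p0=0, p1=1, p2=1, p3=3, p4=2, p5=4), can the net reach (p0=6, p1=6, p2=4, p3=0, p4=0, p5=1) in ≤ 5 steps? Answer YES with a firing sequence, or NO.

step 1: fire t0:  (p0=0, p1=1, p2=1, p3=3, p4=2, p5=4) → (p0=2, p1=3, p2=1, p3=3, p4=2, p5=4)
step 2: fire t0:  (p0=2, p1=3, p2=1, p3=3, p4=2, p5=4) → (p0=4, p1=5, p2=1, p3=3, p4=2, p5=4)
step 3: fire t3:  (p0=4, p1=5, p2=1, p3=3, p4=2, p5=4) → (p0=4, p1=4, p2=1, p3=1, p4=4, p5=5)
step 4: fire t4:  (p0=4, p1=4, p2=1, p3=1, p4=4, p5=5) → (p0=6, p1=6, p2=1, p3=2, p4=2, p5=3)
step 5: fire t1:  (p0=6, p1=6, p2=1, p3=2, p4=2, p5=3) → (p0=6, p1=6, p2=4, p3=0, p4=0, p5=1)

YES — reachable via ⟨t0, t0, t3, t4, t1⟩ (5 firings)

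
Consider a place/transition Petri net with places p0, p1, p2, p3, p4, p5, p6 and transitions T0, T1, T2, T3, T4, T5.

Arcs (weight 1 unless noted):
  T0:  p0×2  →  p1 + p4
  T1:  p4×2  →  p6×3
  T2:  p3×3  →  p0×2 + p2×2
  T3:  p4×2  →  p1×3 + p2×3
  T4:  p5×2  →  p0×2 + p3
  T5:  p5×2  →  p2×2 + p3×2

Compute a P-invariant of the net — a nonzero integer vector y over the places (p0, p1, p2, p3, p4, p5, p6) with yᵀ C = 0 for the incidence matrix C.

Incidence matrix C (rows=places, cols=transitions):
       T0   T1   T2   T3   T4   T5
   p0  -2    0    2    0    2    0
   p1   1    0    0    3    0    0
   p2   0    0    2    3    0    2
   p3   0    0   -3    0    1    2
   p4   1   -2    0   -2    0    0
   p5   0    0    0    0   -2   -2
   p6   0    3    0    0    0    0

Candidate y = [2, 1, 1, 2, 3, 3, 2]; check y·C column-wise:
  col T0: 2·-2 + 1·1 + 1·0 + 2·0 + 3·1 + 3·0 + 2·0 = 0
  col T1: 2·0 + 1·0 + 1·0 + 2·0 + 3·-2 + 3·0 + 2·3 = 0
  col T2: 2·2 + 1·0 + 1·2 + 2·-3 + 3·0 + 3·0 + 2·0 = 0
  col T3: 2·0 + 1·3 + 1·3 + 2·0 + 3·-2 + 3·0 + 2·0 = 0
  col T4: 2·2 + 1·0 + 1·0 + 2·1 + 3·0 + 3·-2 + 2·0 = 0
  col T5: 2·0 + 1·0 + 1·2 + 2·2 + 3·0 + 3·-2 + 2·0 = 0

y = (p0:2, p1:1, p2:1, p3:2, p4:3, p5:3, p6:2)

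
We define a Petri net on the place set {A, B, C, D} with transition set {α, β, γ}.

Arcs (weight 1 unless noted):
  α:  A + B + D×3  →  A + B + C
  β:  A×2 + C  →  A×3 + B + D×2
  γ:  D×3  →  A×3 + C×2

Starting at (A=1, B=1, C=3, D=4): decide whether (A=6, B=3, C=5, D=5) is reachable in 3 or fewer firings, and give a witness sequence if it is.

NO — not reachable within 3 firings

depth 0: 1 marking
depth 1: 3 markings reached so far
depth 2: 4 markings reached so far
depth 3: 7 markings reached so far
target is not among the 7 markings reachable within 3 steps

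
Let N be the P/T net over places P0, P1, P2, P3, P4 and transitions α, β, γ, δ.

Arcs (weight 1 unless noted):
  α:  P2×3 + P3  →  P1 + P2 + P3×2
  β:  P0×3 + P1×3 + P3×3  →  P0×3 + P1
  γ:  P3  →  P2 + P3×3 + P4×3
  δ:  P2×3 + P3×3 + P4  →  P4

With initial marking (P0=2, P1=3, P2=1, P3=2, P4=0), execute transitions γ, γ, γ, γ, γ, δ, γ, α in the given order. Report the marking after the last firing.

(P0=2, P1=4, P2=2, P3=12, P4=18)

step 1: fire γ:  (P0=2, P1=3, P2=1, P3=2, P4=0) → (P0=2, P1=3, P2=2, P3=4, P4=3)
step 2: fire γ:  (P0=2, P1=3, P2=2, P3=4, P4=3) → (P0=2, P1=3, P2=3, P3=6, P4=6)
step 3: fire γ:  (P0=2, P1=3, P2=3, P3=6, P4=6) → (P0=2, P1=3, P2=4, P3=8, P4=9)
step 4: fire γ:  (P0=2, P1=3, P2=4, P3=8, P4=9) → (P0=2, P1=3, P2=5, P3=10, P4=12)
step 5: fire γ:  (P0=2, P1=3, P2=5, P3=10, P4=12) → (P0=2, P1=3, P2=6, P3=12, P4=15)
step 6: fire δ:  (P0=2, P1=3, P2=6, P3=12, P4=15) → (P0=2, P1=3, P2=3, P3=9, P4=15)
step 7: fire γ:  (P0=2, P1=3, P2=3, P3=9, P4=15) → (P0=2, P1=3, P2=4, P3=11, P4=18)
step 8: fire α:  (P0=2, P1=3, P2=4, P3=11, P4=18) → (P0=2, P1=4, P2=2, P3=12, P4=18)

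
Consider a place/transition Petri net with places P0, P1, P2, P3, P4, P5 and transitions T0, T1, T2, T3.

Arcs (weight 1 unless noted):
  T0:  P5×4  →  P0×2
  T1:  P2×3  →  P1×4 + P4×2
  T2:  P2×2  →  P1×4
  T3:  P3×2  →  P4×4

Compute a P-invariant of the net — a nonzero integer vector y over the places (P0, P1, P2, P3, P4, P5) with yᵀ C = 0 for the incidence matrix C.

Incidence matrix C (rows=places, cols=transitions):
       T0   T1   T2   T3
   P0   2    0    0    0
   P1   0    4    4    0
   P2   0   -3   -2    0
   P3   0    0    0   -2
   P4   0    2    0    4
   P5  -4    0    0    0

Candidate y = [0, 1, 2, 2, 1, 0]; check y·C column-wise:
  col T0: 0·2 + 1·0 + 2·0 + 2·0 + 1·0 + 0·-4 = 0
  col T1: 1·4 + 2·-3 + 2·0 + 1·2 = 0
  col T2: 1·4 + 2·-2 + 2·0 + 1·0 = 0
  col T3: 1·0 + 2·0 + 2·-2 + 1·4 = 0

y = (P0:0, P1:1, P2:2, P3:2, P4:1, P5:0)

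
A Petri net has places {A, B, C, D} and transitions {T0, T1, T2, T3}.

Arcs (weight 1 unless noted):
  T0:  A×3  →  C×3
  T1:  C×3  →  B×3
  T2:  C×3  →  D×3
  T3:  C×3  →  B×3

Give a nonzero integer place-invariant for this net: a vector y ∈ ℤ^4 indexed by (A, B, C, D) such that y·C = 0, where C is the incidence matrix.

y = (A:1, B:1, C:1, D:1)

Incidence matrix C (rows=places, cols=transitions):
       T0   T1   T2   T3
    A  -3    0    0    0
    B   0    3    0    3
    C   3   -3   -3   -3
    D   0    0    3    0

Candidate y = [1, 1, 1, 1]; check y·C column-wise:
  col T0: 1·-3 + 1·0 + 1·3 + 1·0 = 0
  col T1: 1·0 + 1·3 + 1·-3 + 1·0 = 0
  col T2: 1·0 + 1·0 + 1·-3 + 1·3 = 0
  col T3: 1·0 + 1·3 + 1·-3 + 1·0 = 0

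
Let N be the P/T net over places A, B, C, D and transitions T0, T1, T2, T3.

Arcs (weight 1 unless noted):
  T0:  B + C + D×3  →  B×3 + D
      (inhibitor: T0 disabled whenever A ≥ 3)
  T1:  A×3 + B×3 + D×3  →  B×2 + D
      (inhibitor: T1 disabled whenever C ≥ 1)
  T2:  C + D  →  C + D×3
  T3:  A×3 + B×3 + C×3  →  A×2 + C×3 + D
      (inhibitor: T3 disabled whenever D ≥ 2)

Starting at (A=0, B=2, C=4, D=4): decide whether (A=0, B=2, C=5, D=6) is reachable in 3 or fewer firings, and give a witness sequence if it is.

depth 0: 1 marking
depth 1: 3 markings reached so far
depth 2: 5 markings reached so far
depth 3: 8 markings reached so far
target is not among the 8 markings reachable within 3 steps

NO — not reachable within 3 firings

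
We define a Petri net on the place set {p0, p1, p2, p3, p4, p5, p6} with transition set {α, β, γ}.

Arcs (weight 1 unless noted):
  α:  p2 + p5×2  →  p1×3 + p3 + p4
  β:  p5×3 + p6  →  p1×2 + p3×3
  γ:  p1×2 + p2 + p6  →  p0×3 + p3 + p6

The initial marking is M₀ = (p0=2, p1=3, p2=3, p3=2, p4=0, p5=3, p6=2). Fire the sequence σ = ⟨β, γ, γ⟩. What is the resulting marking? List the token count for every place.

(p0=8, p1=1, p2=1, p3=7, p4=0, p5=0, p6=1)

step 1: fire β:  (p0=2, p1=3, p2=3, p3=2, p4=0, p5=3, p6=2) → (p0=2, p1=5, p2=3, p3=5, p4=0, p5=0, p6=1)
step 2: fire γ:  (p0=2, p1=5, p2=3, p3=5, p4=0, p5=0, p6=1) → (p0=5, p1=3, p2=2, p3=6, p4=0, p5=0, p6=1)
step 3: fire γ:  (p0=5, p1=3, p2=2, p3=6, p4=0, p5=0, p6=1) → (p0=8, p1=1, p2=1, p3=7, p4=0, p5=0, p6=1)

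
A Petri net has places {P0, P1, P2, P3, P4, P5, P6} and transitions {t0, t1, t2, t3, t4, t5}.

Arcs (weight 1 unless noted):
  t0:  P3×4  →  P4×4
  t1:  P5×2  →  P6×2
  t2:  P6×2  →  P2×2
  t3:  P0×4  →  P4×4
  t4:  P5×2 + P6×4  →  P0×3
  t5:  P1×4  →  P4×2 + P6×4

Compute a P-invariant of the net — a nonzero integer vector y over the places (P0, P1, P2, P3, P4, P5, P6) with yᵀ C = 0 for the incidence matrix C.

y = (P0:2, P1:2, P2:1, P3:2, P4:2, P5:1, P6:1)

Incidence matrix C (rows=places, cols=transitions):
       t0   t1   t2   t3   t4   t5
   P0   0    0    0   -4    3    0
   P1   0    0    0    0    0   -4
   P2   0    0    2    0    0    0
   P3  -4    0    0    0    0    0
   P4   4    0    0    4    0    2
   P5   0   -2    0    0   -2    0
   P6   0    2   -2    0   -4    4

Candidate y = [2, 2, 1, 2, 2, 1, 1]; check y·C column-wise:
  col t0: 2·0 + 2·0 + 1·0 + 2·-4 + 2·4 + 1·0 + 1·0 = 0
  col t1: 2·0 + 2·0 + 1·0 + 2·0 + 2·0 + 1·-2 + 1·2 = 0
  col t2: 2·0 + 2·0 + 1·2 + 2·0 + 2·0 + 1·0 + 1·-2 = 0
  col t3: 2·-4 + 2·0 + 1·0 + 2·0 + 2·4 + 1·0 + 1·0 = 0
  col t4: 2·3 + 2·0 + 1·0 + 2·0 + 2·0 + 1·-2 + 1·-4 = 0
  col t5: 2·0 + 2·-4 + 1·0 + 2·0 + 2·2 + 1·0 + 1·4 = 0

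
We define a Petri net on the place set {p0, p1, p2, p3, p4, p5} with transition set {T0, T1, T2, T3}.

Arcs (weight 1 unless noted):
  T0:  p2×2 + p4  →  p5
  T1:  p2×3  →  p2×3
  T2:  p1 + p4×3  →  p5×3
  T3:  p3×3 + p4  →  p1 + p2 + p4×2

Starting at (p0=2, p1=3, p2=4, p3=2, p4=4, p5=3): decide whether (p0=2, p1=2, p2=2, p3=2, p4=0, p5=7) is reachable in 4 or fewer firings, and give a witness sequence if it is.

YES — reachable via ⟨T0, T2⟩ (2 firings)

step 1: fire T0:  (p0=2, p1=3, p2=4, p3=2, p4=4, p5=3) → (p0=2, p1=3, p2=2, p3=2, p4=3, p5=4)
step 2: fire T2:  (p0=2, p1=3, p2=2, p3=2, p4=3, p5=4) → (p0=2, p1=2, p2=2, p3=2, p4=0, p5=7)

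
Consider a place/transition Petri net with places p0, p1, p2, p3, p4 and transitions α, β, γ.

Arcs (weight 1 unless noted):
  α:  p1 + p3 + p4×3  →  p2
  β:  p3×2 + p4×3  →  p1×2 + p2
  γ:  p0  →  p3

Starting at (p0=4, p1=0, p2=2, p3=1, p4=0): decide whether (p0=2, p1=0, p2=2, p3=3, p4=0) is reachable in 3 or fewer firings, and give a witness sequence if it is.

step 1: fire γ:  (p0=4, p1=0, p2=2, p3=1, p4=0) → (p0=3, p1=0, p2=2, p3=2, p4=0)
step 2: fire γ:  (p0=3, p1=0, p2=2, p3=2, p4=0) → (p0=2, p1=0, p2=2, p3=3, p4=0)

YES — reachable via ⟨γ, γ⟩ (2 firings)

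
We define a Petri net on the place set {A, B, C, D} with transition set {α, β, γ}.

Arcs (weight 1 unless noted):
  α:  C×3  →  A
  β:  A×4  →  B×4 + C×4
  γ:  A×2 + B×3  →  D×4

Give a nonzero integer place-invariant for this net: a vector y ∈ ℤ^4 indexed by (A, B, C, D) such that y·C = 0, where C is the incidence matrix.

y = (A:3, B:2, C:1, D:3)

Incidence matrix C (rows=places, cols=transitions):
        α    β    γ
    A   1   -4   -2
    B   0    4   -3
    C  -3    4    0
    D   0    0    4

Candidate y = [3, 2, 1, 3]; check y·C column-wise:
  col α: 3·1 + 2·0 + 1·-3 + 3·0 = 0
  col β: 3·-4 + 2·4 + 1·4 + 3·0 = 0
  col γ: 3·-2 + 2·-3 + 1·0 + 3·4 = 0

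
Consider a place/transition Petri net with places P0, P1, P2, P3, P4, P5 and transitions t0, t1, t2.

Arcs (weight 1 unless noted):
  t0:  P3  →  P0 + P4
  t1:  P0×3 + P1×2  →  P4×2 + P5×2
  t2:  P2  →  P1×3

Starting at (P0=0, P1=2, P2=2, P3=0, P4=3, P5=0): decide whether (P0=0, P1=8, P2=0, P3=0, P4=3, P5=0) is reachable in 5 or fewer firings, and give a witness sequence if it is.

step 1: fire t2:  (P0=0, P1=2, P2=2, P3=0, P4=3, P5=0) → (P0=0, P1=5, P2=1, P3=0, P4=3, P5=0)
step 2: fire t2:  (P0=0, P1=5, P2=1, P3=0, P4=3, P5=0) → (P0=0, P1=8, P2=0, P3=0, P4=3, P5=0)

YES — reachable via ⟨t2, t2⟩ (2 firings)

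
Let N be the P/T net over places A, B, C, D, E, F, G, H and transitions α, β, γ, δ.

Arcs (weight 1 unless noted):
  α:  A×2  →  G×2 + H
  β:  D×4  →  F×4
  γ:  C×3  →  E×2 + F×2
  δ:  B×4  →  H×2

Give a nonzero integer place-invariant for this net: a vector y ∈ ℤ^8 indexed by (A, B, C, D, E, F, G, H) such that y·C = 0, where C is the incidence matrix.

Incidence matrix C (rows=places, cols=transitions):
        α    β    γ    δ
    A  -2    0    0    0
    B   0    0    0   -4
    C   0    0   -3    0
    D   0   -4    0    0
    E   0    0    2    0
    F   0    4    2    0
    G   2    0    0    0
    H   1    0    0    2

Candidate y = [0, 0, 2, 0, 3, 0, 0, 0]; check y·C column-wise:
  col α: 0·-2 + 2·0 + 3·0 + 0·2 + 0·1 = 0
  col β: 2·0 + 0·-4 + 3·0 + 0·4 = 0
  col γ: 2·-3 + 3·2 + 0·2 = 0
  col δ: 0·-4 + 2·0 + 3·0 + 0·2 = 0

y = (A:0, B:0, C:2, D:0, E:3, F:0, G:0, H:0)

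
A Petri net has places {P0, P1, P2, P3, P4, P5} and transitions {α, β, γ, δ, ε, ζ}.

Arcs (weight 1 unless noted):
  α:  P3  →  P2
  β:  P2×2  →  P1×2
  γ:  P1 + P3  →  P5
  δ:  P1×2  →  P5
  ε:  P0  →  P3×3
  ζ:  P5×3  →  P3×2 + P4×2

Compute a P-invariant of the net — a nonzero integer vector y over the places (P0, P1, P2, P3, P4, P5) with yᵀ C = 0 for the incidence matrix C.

Incidence matrix C (rows=places, cols=transitions):
        α    β    γ    δ    ε    ζ
   P0   0    0    0    0   -1    0
   P1   0    2   -1   -2    0    0
   P2   1   -2    0    0    0    0
   P3  -1    0   -1    0    3    2
   P4   0    0    0    0    0    2
   P5   0    0    1    1    0   -3

Candidate y = [3, 1, 1, 1, 2, 2]; check y·C column-wise:
  col α: 3·0 + 1·0 + 1·1 + 1·-1 + 2·0 + 2·0 = 0
  col β: 3·0 + 1·2 + 1·-2 + 1·0 + 2·0 + 2·0 = 0
  col γ: 3·0 + 1·-1 + 1·0 + 1·-1 + 2·0 + 2·1 = 0
  col δ: 3·0 + 1·-2 + 1·0 + 1·0 + 2·0 + 2·1 = 0
  col ε: 3·-1 + 1·0 + 1·0 + 1·3 + 2·0 + 2·0 = 0
  col ζ: 3·0 + 1·0 + 1·0 + 1·2 + 2·2 + 2·-3 = 0

y = (P0:3, P1:1, P2:1, P3:1, P4:2, P5:2)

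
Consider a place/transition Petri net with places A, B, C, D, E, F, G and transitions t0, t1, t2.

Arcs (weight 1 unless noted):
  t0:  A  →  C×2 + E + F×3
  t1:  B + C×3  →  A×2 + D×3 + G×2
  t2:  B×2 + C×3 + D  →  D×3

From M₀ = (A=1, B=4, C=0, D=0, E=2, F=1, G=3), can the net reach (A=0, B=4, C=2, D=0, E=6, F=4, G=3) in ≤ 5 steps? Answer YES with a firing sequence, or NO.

NO — not reachable within 5 firings

depth 0: 1 marking
depth 1: 2 markings reached so far
depth 2: 2 markings reached so far
(frontier empty at depth 2; search complete)
target is not among the 2 markings reachable within 5 steps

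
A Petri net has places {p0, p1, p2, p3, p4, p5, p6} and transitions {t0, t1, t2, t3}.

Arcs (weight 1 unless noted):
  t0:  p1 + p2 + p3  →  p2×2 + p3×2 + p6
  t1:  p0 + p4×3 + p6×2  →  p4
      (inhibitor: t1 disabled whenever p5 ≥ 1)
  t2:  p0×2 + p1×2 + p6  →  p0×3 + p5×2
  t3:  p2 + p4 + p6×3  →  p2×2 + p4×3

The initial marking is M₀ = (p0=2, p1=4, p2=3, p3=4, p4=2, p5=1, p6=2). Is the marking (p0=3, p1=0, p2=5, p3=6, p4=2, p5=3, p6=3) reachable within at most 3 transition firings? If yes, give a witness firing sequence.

YES — reachable via ⟨t0, t0, t2⟩ (3 firings)

step 1: fire t0:  (p0=2, p1=4, p2=3, p3=4, p4=2, p5=1, p6=2) → (p0=2, p1=3, p2=4, p3=5, p4=2, p5=1, p6=3)
step 2: fire t0:  (p0=2, p1=3, p2=4, p3=5, p4=2, p5=1, p6=3) → (p0=2, p1=2, p2=5, p3=6, p4=2, p5=1, p6=4)
step 3: fire t2:  (p0=2, p1=2, p2=5, p3=6, p4=2, p5=1, p6=4) → (p0=3, p1=0, p2=5, p3=6, p4=2, p5=3, p6=3)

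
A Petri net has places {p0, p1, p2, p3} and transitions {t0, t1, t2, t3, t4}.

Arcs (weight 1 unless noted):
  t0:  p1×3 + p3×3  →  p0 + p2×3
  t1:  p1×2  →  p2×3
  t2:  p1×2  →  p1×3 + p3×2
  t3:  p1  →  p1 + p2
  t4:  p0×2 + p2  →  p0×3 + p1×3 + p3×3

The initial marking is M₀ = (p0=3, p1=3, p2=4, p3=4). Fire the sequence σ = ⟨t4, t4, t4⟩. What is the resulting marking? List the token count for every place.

step 1: fire t4:  (p0=3, p1=3, p2=4, p3=4) → (p0=4, p1=6, p2=3, p3=7)
step 2: fire t4:  (p0=4, p1=6, p2=3, p3=7) → (p0=5, p1=9, p2=2, p3=10)
step 3: fire t4:  (p0=5, p1=9, p2=2, p3=10) → (p0=6, p1=12, p2=1, p3=13)

(p0=6, p1=12, p2=1, p3=13)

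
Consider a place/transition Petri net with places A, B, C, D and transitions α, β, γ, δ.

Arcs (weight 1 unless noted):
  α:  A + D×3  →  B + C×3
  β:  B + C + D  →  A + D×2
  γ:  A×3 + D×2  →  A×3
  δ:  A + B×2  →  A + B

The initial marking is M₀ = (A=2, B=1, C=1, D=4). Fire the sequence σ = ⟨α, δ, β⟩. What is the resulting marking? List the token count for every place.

(A=2, B=0, C=3, D=2)

step 1: fire α:  (A=2, B=1, C=1, D=4) → (A=1, B=2, C=4, D=1)
step 2: fire δ:  (A=1, B=2, C=4, D=1) → (A=1, B=1, C=4, D=1)
step 3: fire β:  (A=1, B=1, C=4, D=1) → (A=2, B=0, C=3, D=2)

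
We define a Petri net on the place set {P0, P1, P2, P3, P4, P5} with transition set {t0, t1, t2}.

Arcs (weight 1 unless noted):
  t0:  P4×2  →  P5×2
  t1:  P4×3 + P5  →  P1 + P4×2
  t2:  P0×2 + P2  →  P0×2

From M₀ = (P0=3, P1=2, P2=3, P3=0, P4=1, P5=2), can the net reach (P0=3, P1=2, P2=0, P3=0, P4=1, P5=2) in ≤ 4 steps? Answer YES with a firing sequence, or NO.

YES — reachable via ⟨t2, t2, t2⟩ (3 firings)

step 1: fire t2:  (P0=3, P1=2, P2=3, P3=0, P4=1, P5=2) → (P0=3, P1=2, P2=2, P3=0, P4=1, P5=2)
step 2: fire t2:  (P0=3, P1=2, P2=2, P3=0, P4=1, P5=2) → (P0=3, P1=2, P2=1, P3=0, P4=1, P5=2)
step 3: fire t2:  (P0=3, P1=2, P2=1, P3=0, P4=1, P5=2) → (P0=3, P1=2, P2=0, P3=0, P4=1, P5=2)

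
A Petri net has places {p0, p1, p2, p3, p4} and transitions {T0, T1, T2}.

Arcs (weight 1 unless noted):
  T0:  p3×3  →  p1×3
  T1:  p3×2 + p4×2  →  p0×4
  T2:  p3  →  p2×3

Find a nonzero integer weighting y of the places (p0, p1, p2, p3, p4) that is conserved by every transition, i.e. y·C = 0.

y = (p0:3, p1:6, p2:2, p3:6, p4:0)

Incidence matrix C (rows=places, cols=transitions):
       T0   T1   T2
   p0   0    4    0
   p1   3    0    0
   p2   0    0    3
   p3  -3   -2   -1
   p4   0   -2    0

Candidate y = [3, 6, 2, 6, 0]; check y·C column-wise:
  col T0: 3·0 + 6·3 + 2·0 + 6·-3 = 0
  col T1: 3·4 + 6·0 + 2·0 + 6·-2 + 0·-2 = 0
  col T2: 3·0 + 6·0 + 2·3 + 6·-1 = 0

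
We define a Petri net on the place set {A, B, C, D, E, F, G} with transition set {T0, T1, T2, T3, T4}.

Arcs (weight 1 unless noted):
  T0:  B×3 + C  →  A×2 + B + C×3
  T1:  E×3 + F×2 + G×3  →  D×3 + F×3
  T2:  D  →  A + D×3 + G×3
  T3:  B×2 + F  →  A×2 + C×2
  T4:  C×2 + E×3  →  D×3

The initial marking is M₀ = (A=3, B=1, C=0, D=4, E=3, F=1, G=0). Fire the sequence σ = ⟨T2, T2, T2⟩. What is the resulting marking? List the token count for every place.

(A=6, B=1, C=0, D=10, E=3, F=1, G=9)

step 1: fire T2:  (A=3, B=1, C=0, D=4, E=3, F=1, G=0) → (A=4, B=1, C=0, D=6, E=3, F=1, G=3)
step 2: fire T2:  (A=4, B=1, C=0, D=6, E=3, F=1, G=3) → (A=5, B=1, C=0, D=8, E=3, F=1, G=6)
step 3: fire T2:  (A=5, B=1, C=0, D=8, E=3, F=1, G=6) → (A=6, B=1, C=0, D=10, E=3, F=1, G=9)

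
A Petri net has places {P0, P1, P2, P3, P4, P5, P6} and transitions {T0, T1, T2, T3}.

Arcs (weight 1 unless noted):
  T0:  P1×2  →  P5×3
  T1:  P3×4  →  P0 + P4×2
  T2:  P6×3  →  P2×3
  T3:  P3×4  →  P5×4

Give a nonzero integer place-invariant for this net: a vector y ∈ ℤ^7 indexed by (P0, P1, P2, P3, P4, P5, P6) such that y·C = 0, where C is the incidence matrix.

Incidence matrix C (rows=places, cols=transitions):
       T0   T1   T2   T3
   P0   0    1    0    0
   P1  -2    0    0    0
   P2   0    0    3    0
   P3   0   -4    0   -4
   P4   0    2    0    0
   P5   3    0    0    4
   P6   0    0   -3    0

Candidate y = [2, 0, 0, 0, -1, 0, 0]; check y·C column-wise:
  col T0: 2·0 + 0·-2 + -1·0 + 0·3 = 0
  col T1: 2·1 + 0·-4 + -1·2 = 0
  col T2: 2·0 + 0·3 + -1·0 + 0·-3 = 0
  col T3: 2·0 + 0·-4 + -1·0 + 0·4 = 0

y = (P0:2, P1:0, P2:0, P3:0, P4:-1, P5:0, P6:0)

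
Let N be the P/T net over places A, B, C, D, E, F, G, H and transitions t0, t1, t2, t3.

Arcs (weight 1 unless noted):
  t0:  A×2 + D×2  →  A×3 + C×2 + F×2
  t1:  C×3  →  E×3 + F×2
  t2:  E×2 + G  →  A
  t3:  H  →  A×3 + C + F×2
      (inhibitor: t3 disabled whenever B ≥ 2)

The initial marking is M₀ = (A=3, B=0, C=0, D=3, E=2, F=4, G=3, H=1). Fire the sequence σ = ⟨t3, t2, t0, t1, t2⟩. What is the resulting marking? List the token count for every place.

(A=9, B=0, C=0, D=1, E=1, F=10, G=1, H=0)

step 1: fire t3:  (A=3, B=0, C=0, D=3, E=2, F=4, G=3, H=1) → (A=6, B=0, C=1, D=3, E=2, F=6, G=3, H=0)
step 2: fire t2:  (A=6, B=0, C=1, D=3, E=2, F=6, G=3, H=0) → (A=7, B=0, C=1, D=3, E=0, F=6, G=2, H=0)
step 3: fire t0:  (A=7, B=0, C=1, D=3, E=0, F=6, G=2, H=0) → (A=8, B=0, C=3, D=1, E=0, F=8, G=2, H=0)
step 4: fire t1:  (A=8, B=0, C=3, D=1, E=0, F=8, G=2, H=0) → (A=8, B=0, C=0, D=1, E=3, F=10, G=2, H=0)
step 5: fire t2:  (A=8, B=0, C=0, D=1, E=3, F=10, G=2, H=0) → (A=9, B=0, C=0, D=1, E=1, F=10, G=1, H=0)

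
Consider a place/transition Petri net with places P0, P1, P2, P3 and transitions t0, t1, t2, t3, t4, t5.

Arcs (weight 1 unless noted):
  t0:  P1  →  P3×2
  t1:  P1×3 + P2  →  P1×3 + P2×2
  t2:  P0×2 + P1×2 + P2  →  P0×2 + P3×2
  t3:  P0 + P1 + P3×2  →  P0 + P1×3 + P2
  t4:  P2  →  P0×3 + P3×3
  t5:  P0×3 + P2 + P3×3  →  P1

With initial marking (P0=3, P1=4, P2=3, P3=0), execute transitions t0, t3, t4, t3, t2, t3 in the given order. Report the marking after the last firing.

step 1: fire t0:  (P0=3, P1=4, P2=3, P3=0) → (P0=3, P1=3, P2=3, P3=2)
step 2: fire t3:  (P0=3, P1=3, P2=3, P3=2) → (P0=3, P1=5, P2=4, P3=0)
step 3: fire t4:  (P0=3, P1=5, P2=4, P3=0) → (P0=6, P1=5, P2=3, P3=3)
step 4: fire t3:  (P0=6, P1=5, P2=3, P3=3) → (P0=6, P1=7, P2=4, P3=1)
step 5: fire t2:  (P0=6, P1=7, P2=4, P3=1) → (P0=6, P1=5, P2=3, P3=3)
step 6: fire t3:  (P0=6, P1=5, P2=3, P3=3) → (P0=6, P1=7, P2=4, P3=1)

(P0=6, P1=7, P2=4, P3=1)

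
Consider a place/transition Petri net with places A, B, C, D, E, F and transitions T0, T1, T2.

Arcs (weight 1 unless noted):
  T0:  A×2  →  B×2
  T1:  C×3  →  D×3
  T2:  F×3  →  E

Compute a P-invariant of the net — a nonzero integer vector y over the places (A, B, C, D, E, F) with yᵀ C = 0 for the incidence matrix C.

y = (A:1, B:1, C:0, D:0, E:0, F:0)

Incidence matrix C (rows=places, cols=transitions):
       T0   T1   T2
    A  -2    0    0
    B   2    0    0
    C   0   -3    0
    D   0    3    0
    E   0    0    1
    F   0    0   -3

Candidate y = [1, 1, 0, 0, 0, 0]; check y·C column-wise:
  col T0: 1·-2 + 1·2 = 0
  col T1: 1·0 + 1·0 + 0·-3 + 0·3 = 0
  col T2: 1·0 + 1·0 + 0·1 + 0·-3 = 0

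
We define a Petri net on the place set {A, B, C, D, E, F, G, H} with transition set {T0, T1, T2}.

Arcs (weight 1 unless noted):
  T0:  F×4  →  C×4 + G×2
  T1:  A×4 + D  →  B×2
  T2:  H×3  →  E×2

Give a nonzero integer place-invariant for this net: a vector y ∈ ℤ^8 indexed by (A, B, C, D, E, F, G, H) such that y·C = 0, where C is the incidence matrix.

y = (A:1, B:2, C:0, D:0, E:0, F:0, G:0, H:0)

Incidence matrix C (rows=places, cols=transitions):
       T0   T1   T2
    A   0   -4    0
    B   0    2    0
    C   4    0    0
    D   0   -1    0
    E   0    0    2
    F  -4    0    0
    G   2    0    0
    H   0    0   -3

Candidate y = [1, 2, 0, 0, 0, 0, 0, 0]; check y·C column-wise:
  col T0: 1·0 + 2·0 + 0·4 + 0·-4 + 0·2 = 0
  col T1: 1·-4 + 2·2 + 0·-1 = 0
  col T2: 1·0 + 2·0 + 0·2 + 0·-3 = 0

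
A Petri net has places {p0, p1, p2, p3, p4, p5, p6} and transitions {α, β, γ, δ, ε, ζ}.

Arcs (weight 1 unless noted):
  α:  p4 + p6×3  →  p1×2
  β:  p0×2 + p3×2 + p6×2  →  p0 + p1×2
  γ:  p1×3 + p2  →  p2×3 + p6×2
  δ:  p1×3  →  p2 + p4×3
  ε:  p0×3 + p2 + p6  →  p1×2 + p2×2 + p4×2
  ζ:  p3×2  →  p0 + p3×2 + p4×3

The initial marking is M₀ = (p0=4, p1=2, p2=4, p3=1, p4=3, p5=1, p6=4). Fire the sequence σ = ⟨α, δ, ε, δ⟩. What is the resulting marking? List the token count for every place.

step 1: fire α:  (p0=4, p1=2, p2=4, p3=1, p4=3, p5=1, p6=4) → (p0=4, p1=4, p2=4, p3=1, p4=2, p5=1, p6=1)
step 2: fire δ:  (p0=4, p1=4, p2=4, p3=1, p4=2, p5=1, p6=1) → (p0=4, p1=1, p2=5, p3=1, p4=5, p5=1, p6=1)
step 3: fire ε:  (p0=4, p1=1, p2=5, p3=1, p4=5, p5=1, p6=1) → (p0=1, p1=3, p2=6, p3=1, p4=7, p5=1, p6=0)
step 4: fire δ:  (p0=1, p1=3, p2=6, p3=1, p4=7, p5=1, p6=0) → (p0=1, p1=0, p2=7, p3=1, p4=10, p5=1, p6=0)

(p0=1, p1=0, p2=7, p3=1, p4=10, p5=1, p6=0)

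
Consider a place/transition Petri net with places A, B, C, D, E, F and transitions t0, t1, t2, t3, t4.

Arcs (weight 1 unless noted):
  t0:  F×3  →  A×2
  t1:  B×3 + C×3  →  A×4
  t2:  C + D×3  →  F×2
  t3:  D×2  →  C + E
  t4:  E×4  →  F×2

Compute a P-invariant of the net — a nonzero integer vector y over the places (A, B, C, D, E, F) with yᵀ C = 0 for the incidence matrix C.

y = (A:3, B:3, C:1, D:1, E:1, F:2)

Incidence matrix C (rows=places, cols=transitions):
       t0   t1   t2   t3   t4
    A   2    4    0    0    0
    B   0   -3    0    0    0
    C   0   -3   -1    1    0
    D   0    0   -3   -2    0
    E   0    0    0    1   -4
    F  -3    0    2    0    2

Candidate y = [3, 3, 1, 1, 1, 2]; check y·C column-wise:
  col t0: 3·2 + 3·0 + 1·0 + 1·0 + 1·0 + 2·-3 = 0
  col t1: 3·4 + 3·-3 + 1·-3 + 1·0 + 1·0 + 2·0 = 0
  col t2: 3·0 + 3·0 + 1·-1 + 1·-3 + 1·0 + 2·2 = 0
  col t3: 3·0 + 3·0 + 1·1 + 1·-2 + 1·1 + 2·0 = 0
  col t4: 3·0 + 3·0 + 1·0 + 1·0 + 1·-4 + 2·2 = 0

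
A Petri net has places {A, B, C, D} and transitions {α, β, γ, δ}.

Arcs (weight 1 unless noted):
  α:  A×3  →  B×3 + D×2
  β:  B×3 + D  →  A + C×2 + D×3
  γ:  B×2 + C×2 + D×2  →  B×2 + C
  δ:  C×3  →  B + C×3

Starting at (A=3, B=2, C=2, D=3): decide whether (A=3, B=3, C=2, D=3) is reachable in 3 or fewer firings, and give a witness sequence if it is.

depth 0: 1 marking
depth 1: 3 markings reached so far
depth 2: 5 markings reached so far
depth 3: 7 markings reached so far
target is not among the 7 markings reachable within 3 steps

NO — not reachable within 3 firings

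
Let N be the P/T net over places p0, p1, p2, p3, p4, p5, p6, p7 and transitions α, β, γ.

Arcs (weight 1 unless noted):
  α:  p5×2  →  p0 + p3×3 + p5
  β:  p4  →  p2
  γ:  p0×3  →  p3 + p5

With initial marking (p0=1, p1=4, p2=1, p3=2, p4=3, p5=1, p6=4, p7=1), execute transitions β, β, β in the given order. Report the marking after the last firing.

(p0=1, p1=4, p2=4, p3=2, p4=0, p5=1, p6=4, p7=1)

step 1: fire β:  (p0=1, p1=4, p2=1, p3=2, p4=3, p5=1, p6=4, p7=1) → (p0=1, p1=4, p2=2, p3=2, p4=2, p5=1, p6=4, p7=1)
step 2: fire β:  (p0=1, p1=4, p2=2, p3=2, p4=2, p5=1, p6=4, p7=1) → (p0=1, p1=4, p2=3, p3=2, p4=1, p5=1, p6=4, p7=1)
step 3: fire β:  (p0=1, p1=4, p2=3, p3=2, p4=1, p5=1, p6=4, p7=1) → (p0=1, p1=4, p2=4, p3=2, p4=0, p5=1, p6=4, p7=1)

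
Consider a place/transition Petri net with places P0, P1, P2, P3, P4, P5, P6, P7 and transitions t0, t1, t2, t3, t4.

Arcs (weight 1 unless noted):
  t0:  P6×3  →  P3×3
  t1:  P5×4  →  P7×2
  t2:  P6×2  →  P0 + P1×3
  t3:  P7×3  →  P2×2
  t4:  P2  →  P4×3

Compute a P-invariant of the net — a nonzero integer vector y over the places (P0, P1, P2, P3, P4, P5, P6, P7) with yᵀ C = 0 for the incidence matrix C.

Incidence matrix C (rows=places, cols=transitions):
       t0   t1   t2   t3   t4
   P0   0    0    1    0    0
   P1   0    0    3    0    0
   P2   0    0    0    2   -1
   P3   3    0    0    0    0
   P4   0    0    0    0    3
   P5   0   -4    0    0    0
   P6  -3    0   -2    0    0
   P7   0    2    0   -3    0

Candidate y = [3, -1, 0, 0, 0, 0, 0, 0]; check y·C column-wise:
  col t0: 3·0 + -1·0 + 0·3 + 0·-3 = 0
  col t1: 3·0 + -1·0 + 0·-4 + 0·2 = 0
  col t2: 3·1 + -1·3 + 0·-2 = 0
  col t3: 3·0 + -1·0 + 0·2 + 0·-3 = 0
  col t4: 3·0 + -1·0 + 0·-1 + 0·3 = 0

y = (P0:3, P1:-1, P2:0, P3:0, P4:0, P5:0, P6:0, P7:0)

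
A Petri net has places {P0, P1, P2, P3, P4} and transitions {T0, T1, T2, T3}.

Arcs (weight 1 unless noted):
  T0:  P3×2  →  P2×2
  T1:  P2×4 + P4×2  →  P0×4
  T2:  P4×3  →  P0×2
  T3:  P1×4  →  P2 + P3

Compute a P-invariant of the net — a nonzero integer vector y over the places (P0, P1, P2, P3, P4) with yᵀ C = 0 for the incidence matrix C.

Incidence matrix C (rows=places, cols=transitions):
       T0   T1   T2   T3
   P0   0    4    2    0
   P1   0    0    0   -4
   P2   2   -4    0    1
   P3  -2    0    0    1
   P4   0   -2   -3    0

Candidate y = [3, 1, 2, 2, 2]; check y·C column-wise:
  col T0: 3·0 + 1·0 + 2·2 + 2·-2 + 2·0 = 0
  col T1: 3·4 + 1·0 + 2·-4 + 2·0 + 2·-2 = 0
  col T2: 3·2 + 1·0 + 2·0 + 2·0 + 2·-3 = 0
  col T3: 3·0 + 1·-4 + 2·1 + 2·1 + 2·0 = 0

y = (P0:3, P1:1, P2:2, P3:2, P4:2)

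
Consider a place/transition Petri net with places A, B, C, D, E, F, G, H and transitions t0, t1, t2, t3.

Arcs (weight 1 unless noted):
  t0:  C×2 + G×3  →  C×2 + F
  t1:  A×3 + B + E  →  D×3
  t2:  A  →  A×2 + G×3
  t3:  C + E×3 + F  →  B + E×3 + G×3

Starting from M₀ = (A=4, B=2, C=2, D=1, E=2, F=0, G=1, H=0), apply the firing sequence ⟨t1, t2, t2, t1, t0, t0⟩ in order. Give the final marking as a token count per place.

step 1: fire t1:  (A=4, B=2, C=2, D=1, E=2, F=0, G=1, H=0) → (A=1, B=1, C=2, D=4, E=1, F=0, G=1, H=0)
step 2: fire t2:  (A=1, B=1, C=2, D=4, E=1, F=0, G=1, H=0) → (A=2, B=1, C=2, D=4, E=1, F=0, G=4, H=0)
step 3: fire t2:  (A=2, B=1, C=2, D=4, E=1, F=0, G=4, H=0) → (A=3, B=1, C=2, D=4, E=1, F=0, G=7, H=0)
step 4: fire t1:  (A=3, B=1, C=2, D=4, E=1, F=0, G=7, H=0) → (A=0, B=0, C=2, D=7, E=0, F=0, G=7, H=0)
step 5: fire t0:  (A=0, B=0, C=2, D=7, E=0, F=0, G=7, H=0) → (A=0, B=0, C=2, D=7, E=0, F=1, G=4, H=0)
step 6: fire t0:  (A=0, B=0, C=2, D=7, E=0, F=1, G=4, H=0) → (A=0, B=0, C=2, D=7, E=0, F=2, G=1, H=0)

(A=0, B=0, C=2, D=7, E=0, F=2, G=1, H=0)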